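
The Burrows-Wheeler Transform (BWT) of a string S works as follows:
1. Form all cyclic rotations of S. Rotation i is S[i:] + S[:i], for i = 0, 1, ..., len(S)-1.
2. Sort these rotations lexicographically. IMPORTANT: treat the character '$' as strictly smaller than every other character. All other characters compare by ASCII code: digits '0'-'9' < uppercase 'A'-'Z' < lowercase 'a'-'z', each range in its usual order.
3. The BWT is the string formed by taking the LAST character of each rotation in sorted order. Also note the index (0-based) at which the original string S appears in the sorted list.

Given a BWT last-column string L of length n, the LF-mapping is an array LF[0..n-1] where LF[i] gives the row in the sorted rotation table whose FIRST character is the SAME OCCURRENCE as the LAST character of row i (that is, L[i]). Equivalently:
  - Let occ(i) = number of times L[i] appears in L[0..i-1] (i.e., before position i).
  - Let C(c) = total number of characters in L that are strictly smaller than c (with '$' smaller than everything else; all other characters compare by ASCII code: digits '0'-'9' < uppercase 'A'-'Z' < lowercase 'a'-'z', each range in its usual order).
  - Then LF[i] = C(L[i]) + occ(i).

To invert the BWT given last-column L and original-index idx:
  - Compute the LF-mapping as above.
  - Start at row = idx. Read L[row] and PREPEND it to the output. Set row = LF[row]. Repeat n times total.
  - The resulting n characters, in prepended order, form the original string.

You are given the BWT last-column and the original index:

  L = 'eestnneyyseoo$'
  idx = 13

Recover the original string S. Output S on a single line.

LF mapping: 1 2 9 11 5 6 3 12 13 10 4 7 8 0
Walk LF starting at row 13, prepending L[row]:
  step 1: row=13, L[13]='$', prepend. Next row=LF[13]=0
  step 2: row=0, L[0]='e', prepend. Next row=LF[0]=1
  step 3: row=1, L[1]='e', prepend. Next row=LF[1]=2
  step 4: row=2, L[2]='s', prepend. Next row=LF[2]=9
  step 5: row=9, L[9]='s', prepend. Next row=LF[9]=10
  step 6: row=10, L[10]='e', prepend. Next row=LF[10]=4
  step 7: row=4, L[4]='n', prepend. Next row=LF[4]=5
  step 8: row=5, L[5]='n', prepend. Next row=LF[5]=6
  step 9: row=6, L[6]='e', prepend. Next row=LF[6]=3
  step 10: row=3, L[3]='t', prepend. Next row=LF[3]=11
  step 11: row=11, L[11]='o', prepend. Next row=LF[11]=7
  step 12: row=7, L[7]='y', prepend. Next row=LF[7]=12
  step 13: row=12, L[12]='o', prepend. Next row=LF[12]=8
  step 14: row=8, L[8]='y', prepend. Next row=LF[8]=13
Reversed output: yoyotennessee$

Answer: yoyotennessee$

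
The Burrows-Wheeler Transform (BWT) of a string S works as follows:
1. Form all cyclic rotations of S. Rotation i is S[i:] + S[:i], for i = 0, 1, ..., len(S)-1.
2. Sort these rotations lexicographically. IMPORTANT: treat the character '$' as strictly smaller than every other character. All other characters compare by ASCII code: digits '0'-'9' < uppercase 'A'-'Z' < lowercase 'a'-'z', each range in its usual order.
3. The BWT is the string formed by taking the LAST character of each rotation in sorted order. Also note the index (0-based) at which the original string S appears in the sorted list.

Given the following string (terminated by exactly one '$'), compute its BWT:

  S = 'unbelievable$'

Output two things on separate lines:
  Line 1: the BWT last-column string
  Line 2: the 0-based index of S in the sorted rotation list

Answer: evnalbilbeu$e
11

Derivation:
All 13 rotations (rotation i = S[i:]+S[:i]):
  rot[0] = unbelievable$
  rot[1] = nbelievable$u
  rot[2] = believable$un
  rot[3] = elievable$unb
  rot[4] = lievable$unbe
  rot[5] = ievable$unbel
  rot[6] = evable$unbeli
  rot[7] = vable$unbelie
  rot[8] = able$unbeliev
  rot[9] = ble$unbelieva
  rot[10] = le$unbelievab
  rot[11] = e$unbelievabl
  rot[12] = $unbelievable
Sorted (with $ < everything):
  sorted[0] = $unbelievable  (last char: 'e')
  sorted[1] = able$unbeliev  (last char: 'v')
  sorted[2] = believable$un  (last char: 'n')
  sorted[3] = ble$unbelieva  (last char: 'a')
  sorted[4] = e$unbelievabl  (last char: 'l')
  sorted[5] = elievable$unb  (last char: 'b')
  sorted[6] = evable$unbeli  (last char: 'i')
  sorted[7] = ievable$unbel  (last char: 'l')
  sorted[8] = le$unbelievab  (last char: 'b')
  sorted[9] = lievable$unbe  (last char: 'e')
  sorted[10] = nbelievable$u  (last char: 'u')
  sorted[11] = unbelievable$  (last char: '$')
  sorted[12] = vable$unbelie  (last char: 'e')
Last column: evnalbilbeu$e
Original string S is at sorted index 11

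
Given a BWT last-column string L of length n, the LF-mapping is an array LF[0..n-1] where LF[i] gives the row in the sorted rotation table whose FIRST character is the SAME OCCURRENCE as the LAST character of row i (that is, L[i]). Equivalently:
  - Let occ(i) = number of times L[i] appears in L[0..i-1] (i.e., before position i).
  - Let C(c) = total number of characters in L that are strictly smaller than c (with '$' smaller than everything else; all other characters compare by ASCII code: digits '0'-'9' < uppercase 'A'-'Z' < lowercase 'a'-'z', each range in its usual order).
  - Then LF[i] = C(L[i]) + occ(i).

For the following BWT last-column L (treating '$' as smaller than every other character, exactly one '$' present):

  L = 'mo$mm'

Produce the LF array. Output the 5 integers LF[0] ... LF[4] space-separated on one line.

Answer: 1 4 0 2 3

Derivation:
Char counts: '$':1, 'm':3, 'o':1
C (first-col start): C('$')=0, C('m')=1, C('o')=4
L[0]='m': occ=0, LF[0]=C('m')+0=1+0=1
L[1]='o': occ=0, LF[1]=C('o')+0=4+0=4
L[2]='$': occ=0, LF[2]=C('$')+0=0+0=0
L[3]='m': occ=1, LF[3]=C('m')+1=1+1=2
L[4]='m': occ=2, LF[4]=C('m')+2=1+2=3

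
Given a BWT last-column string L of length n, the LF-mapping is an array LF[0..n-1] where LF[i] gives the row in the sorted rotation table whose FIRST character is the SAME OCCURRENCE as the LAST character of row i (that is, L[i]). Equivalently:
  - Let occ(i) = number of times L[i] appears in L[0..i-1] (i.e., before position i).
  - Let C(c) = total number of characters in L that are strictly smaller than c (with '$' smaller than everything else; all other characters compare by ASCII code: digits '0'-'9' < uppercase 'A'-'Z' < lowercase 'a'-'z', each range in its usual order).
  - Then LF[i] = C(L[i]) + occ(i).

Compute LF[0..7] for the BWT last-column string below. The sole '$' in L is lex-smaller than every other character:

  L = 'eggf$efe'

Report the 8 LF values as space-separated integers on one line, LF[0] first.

Answer: 1 6 7 4 0 2 5 3

Derivation:
Char counts: '$':1, 'e':3, 'f':2, 'g':2
C (first-col start): C('$')=0, C('e')=1, C('f')=4, C('g')=6
L[0]='e': occ=0, LF[0]=C('e')+0=1+0=1
L[1]='g': occ=0, LF[1]=C('g')+0=6+0=6
L[2]='g': occ=1, LF[2]=C('g')+1=6+1=7
L[3]='f': occ=0, LF[3]=C('f')+0=4+0=4
L[4]='$': occ=0, LF[4]=C('$')+0=0+0=0
L[5]='e': occ=1, LF[5]=C('e')+1=1+1=2
L[6]='f': occ=1, LF[6]=C('f')+1=4+1=5
L[7]='e': occ=2, LF[7]=C('e')+2=1+2=3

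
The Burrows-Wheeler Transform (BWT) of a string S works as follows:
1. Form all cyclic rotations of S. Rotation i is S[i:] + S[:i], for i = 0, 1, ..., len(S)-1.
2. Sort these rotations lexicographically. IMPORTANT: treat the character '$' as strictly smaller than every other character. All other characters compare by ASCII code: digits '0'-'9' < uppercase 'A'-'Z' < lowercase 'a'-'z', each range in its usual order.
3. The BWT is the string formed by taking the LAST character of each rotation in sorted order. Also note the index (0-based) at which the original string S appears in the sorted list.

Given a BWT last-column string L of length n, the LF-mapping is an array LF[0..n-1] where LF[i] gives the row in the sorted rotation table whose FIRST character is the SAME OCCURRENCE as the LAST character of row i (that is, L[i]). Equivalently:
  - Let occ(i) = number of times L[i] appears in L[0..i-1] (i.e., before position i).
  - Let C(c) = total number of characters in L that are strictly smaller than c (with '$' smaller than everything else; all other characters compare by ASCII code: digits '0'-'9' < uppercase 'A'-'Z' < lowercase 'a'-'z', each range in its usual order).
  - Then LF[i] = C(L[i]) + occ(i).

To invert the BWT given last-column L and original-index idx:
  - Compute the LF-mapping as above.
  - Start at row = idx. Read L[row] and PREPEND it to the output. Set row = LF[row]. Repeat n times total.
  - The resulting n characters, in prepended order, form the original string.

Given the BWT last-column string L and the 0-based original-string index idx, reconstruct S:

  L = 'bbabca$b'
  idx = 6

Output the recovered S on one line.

LF mapping: 3 4 1 5 7 2 0 6
Walk LF starting at row 6, prepending L[row]:
  step 1: row=6, L[6]='$', prepend. Next row=LF[6]=0
  step 2: row=0, L[0]='b', prepend. Next row=LF[0]=3
  step 3: row=3, L[3]='b', prepend. Next row=LF[3]=5
  step 4: row=5, L[5]='a', prepend. Next row=LF[5]=2
  step 5: row=2, L[2]='a', prepend. Next row=LF[2]=1
  step 6: row=1, L[1]='b', prepend. Next row=LF[1]=4
  step 7: row=4, L[4]='c', prepend. Next row=LF[4]=7
  step 8: row=7, L[7]='b', prepend. Next row=LF[7]=6
Reversed output: bcbaabb$

Answer: bcbaabb$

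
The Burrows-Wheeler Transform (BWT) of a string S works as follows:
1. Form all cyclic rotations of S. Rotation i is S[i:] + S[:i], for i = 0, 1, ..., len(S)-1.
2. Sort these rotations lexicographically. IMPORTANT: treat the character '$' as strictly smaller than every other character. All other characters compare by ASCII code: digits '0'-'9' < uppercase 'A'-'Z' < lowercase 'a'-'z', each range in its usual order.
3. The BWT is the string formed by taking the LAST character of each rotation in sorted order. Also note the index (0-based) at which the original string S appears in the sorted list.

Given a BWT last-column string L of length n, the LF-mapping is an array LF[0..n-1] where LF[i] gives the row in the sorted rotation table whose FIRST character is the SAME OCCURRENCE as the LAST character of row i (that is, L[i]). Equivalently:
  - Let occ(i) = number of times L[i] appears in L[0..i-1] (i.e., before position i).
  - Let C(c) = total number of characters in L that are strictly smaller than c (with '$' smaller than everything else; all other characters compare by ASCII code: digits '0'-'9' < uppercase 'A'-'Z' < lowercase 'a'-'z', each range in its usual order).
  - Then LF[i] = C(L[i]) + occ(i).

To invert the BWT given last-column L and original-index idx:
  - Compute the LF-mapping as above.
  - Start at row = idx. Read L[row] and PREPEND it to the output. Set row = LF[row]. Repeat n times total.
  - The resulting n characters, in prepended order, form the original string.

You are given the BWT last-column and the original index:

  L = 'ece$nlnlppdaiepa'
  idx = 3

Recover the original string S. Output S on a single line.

LF mapping: 5 3 6 0 11 9 12 10 13 14 4 1 8 7 15 2
Walk LF starting at row 3, prepending L[row]:
  step 1: row=3, L[3]='$', prepend. Next row=LF[3]=0
  step 2: row=0, L[0]='e', prepend. Next row=LF[0]=5
  step 3: row=5, L[5]='l', prepend. Next row=LF[5]=9
  step 4: row=9, L[9]='p', prepend. Next row=LF[9]=14
  step 5: row=14, L[14]='p', prepend. Next row=LF[14]=15
  step 6: row=15, L[15]='a', prepend. Next row=LF[15]=2
  step 7: row=2, L[2]='e', prepend. Next row=LF[2]=6
  step 8: row=6, L[6]='n', prepend. Next row=LF[6]=12
  step 9: row=12, L[12]='i', prepend. Next row=LF[12]=8
  step 10: row=8, L[8]='p', prepend. Next row=LF[8]=13
  step 11: row=13, L[13]='e', prepend. Next row=LF[13]=7
  step 12: row=7, L[7]='l', prepend. Next row=LF[7]=10
  step 13: row=10, L[10]='d', prepend. Next row=LF[10]=4
  step 14: row=4, L[4]='n', prepend. Next row=LF[4]=11
  step 15: row=11, L[11]='a', prepend. Next row=LF[11]=1
  step 16: row=1, L[1]='c', prepend. Next row=LF[1]=3
Reversed output: candlepineapple$

Answer: candlepineapple$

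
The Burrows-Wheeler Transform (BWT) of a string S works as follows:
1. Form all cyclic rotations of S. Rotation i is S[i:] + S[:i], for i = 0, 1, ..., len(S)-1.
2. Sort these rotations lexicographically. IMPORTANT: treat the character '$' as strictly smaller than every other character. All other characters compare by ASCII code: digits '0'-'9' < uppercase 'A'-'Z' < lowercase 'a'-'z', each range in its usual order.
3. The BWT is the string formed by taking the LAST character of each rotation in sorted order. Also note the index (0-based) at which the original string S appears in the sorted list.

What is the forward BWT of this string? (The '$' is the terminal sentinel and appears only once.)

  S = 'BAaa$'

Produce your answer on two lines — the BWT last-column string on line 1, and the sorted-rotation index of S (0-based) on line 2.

Answer: aB$aA
2

Derivation:
All 5 rotations (rotation i = S[i:]+S[:i]):
  rot[0] = BAaa$
  rot[1] = Aaa$B
  rot[2] = aa$BA
  rot[3] = a$BAa
  rot[4] = $BAaa
Sorted (with $ < everything):
  sorted[0] = $BAaa  (last char: 'a')
  sorted[1] = Aaa$B  (last char: 'B')
  sorted[2] = BAaa$  (last char: '$')
  sorted[3] = a$BAa  (last char: 'a')
  sorted[4] = aa$BA  (last char: 'A')
Last column: aB$aA
Original string S is at sorted index 2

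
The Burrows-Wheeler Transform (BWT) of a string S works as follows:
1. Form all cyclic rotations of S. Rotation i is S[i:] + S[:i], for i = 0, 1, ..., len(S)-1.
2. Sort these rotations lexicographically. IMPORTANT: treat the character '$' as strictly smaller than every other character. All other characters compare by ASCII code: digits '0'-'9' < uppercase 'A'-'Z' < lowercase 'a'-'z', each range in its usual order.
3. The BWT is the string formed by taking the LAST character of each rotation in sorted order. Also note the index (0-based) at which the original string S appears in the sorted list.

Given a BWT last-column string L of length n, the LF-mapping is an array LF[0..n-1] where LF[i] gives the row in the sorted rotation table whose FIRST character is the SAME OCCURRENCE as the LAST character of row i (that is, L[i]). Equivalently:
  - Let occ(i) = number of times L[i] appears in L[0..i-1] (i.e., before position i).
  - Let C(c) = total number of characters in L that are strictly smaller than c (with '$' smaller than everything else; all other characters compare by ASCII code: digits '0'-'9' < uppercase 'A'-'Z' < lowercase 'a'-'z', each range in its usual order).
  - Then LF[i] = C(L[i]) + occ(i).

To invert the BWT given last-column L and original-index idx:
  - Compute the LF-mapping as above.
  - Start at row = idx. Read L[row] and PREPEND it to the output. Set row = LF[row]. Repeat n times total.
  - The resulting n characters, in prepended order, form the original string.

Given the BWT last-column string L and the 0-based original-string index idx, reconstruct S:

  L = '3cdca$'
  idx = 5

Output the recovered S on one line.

Answer: dacc3$

Derivation:
LF mapping: 1 3 5 4 2 0
Walk LF starting at row 5, prepending L[row]:
  step 1: row=5, L[5]='$', prepend. Next row=LF[5]=0
  step 2: row=0, L[0]='3', prepend. Next row=LF[0]=1
  step 3: row=1, L[1]='c', prepend. Next row=LF[1]=3
  step 4: row=3, L[3]='c', prepend. Next row=LF[3]=4
  step 5: row=4, L[4]='a', prepend. Next row=LF[4]=2
  step 6: row=2, L[2]='d', prepend. Next row=LF[2]=5
Reversed output: dacc3$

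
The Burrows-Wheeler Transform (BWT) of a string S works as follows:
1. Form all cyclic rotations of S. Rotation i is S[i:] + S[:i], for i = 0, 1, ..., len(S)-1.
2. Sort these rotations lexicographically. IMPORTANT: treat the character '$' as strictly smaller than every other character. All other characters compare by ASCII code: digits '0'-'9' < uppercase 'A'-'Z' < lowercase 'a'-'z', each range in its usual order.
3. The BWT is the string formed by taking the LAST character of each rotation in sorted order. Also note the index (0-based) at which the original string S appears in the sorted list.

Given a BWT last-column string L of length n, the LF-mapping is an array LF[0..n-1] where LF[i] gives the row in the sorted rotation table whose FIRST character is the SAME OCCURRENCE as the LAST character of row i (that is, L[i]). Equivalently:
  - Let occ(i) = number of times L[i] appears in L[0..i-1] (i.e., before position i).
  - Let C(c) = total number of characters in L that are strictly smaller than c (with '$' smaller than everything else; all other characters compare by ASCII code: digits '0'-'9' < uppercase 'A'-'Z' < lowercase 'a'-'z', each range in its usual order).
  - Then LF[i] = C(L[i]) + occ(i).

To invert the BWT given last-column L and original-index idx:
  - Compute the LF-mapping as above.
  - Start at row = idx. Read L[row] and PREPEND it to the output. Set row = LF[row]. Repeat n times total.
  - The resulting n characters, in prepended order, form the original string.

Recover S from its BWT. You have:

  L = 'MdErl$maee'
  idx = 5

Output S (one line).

LF mapping: 2 4 1 9 7 0 8 3 5 6
Walk LF starting at row 5, prepending L[row]:
  step 1: row=5, L[5]='$', prepend. Next row=LF[5]=0
  step 2: row=0, L[0]='M', prepend. Next row=LF[0]=2
  step 3: row=2, L[2]='E', prepend. Next row=LF[2]=1
  step 4: row=1, L[1]='d', prepend. Next row=LF[1]=4
  step 5: row=4, L[4]='l', prepend. Next row=LF[4]=7
  step 6: row=7, L[7]='a', prepend. Next row=LF[7]=3
  step 7: row=3, L[3]='r', prepend. Next row=LF[3]=9
  step 8: row=9, L[9]='e', prepend. Next row=LF[9]=6
  step 9: row=6, L[6]='m', prepend. Next row=LF[6]=8
  step 10: row=8, L[8]='e', prepend. Next row=LF[8]=5
Reversed output: emeraldEM$

Answer: emeraldEM$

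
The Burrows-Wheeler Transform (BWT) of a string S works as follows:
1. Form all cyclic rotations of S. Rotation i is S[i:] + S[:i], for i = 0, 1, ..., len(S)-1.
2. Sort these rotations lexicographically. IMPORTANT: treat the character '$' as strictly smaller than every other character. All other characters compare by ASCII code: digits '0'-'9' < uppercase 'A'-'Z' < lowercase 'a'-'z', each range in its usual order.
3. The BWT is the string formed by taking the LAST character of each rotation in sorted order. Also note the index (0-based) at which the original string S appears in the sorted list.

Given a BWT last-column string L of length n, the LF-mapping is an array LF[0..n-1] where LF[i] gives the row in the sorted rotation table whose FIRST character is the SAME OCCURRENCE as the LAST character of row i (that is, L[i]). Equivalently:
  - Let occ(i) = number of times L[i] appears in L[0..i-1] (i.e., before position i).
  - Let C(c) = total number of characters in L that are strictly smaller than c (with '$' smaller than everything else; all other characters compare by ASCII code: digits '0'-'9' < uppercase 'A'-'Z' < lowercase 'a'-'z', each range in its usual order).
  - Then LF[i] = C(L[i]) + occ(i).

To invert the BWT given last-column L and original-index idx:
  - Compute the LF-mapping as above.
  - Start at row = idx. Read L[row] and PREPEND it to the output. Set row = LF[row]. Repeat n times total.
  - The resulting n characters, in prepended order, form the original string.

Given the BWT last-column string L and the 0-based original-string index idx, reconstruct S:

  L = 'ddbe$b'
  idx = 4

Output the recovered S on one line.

Answer: dbbed$

Derivation:
LF mapping: 3 4 1 5 0 2
Walk LF starting at row 4, prepending L[row]:
  step 1: row=4, L[4]='$', prepend. Next row=LF[4]=0
  step 2: row=0, L[0]='d', prepend. Next row=LF[0]=3
  step 3: row=3, L[3]='e', prepend. Next row=LF[3]=5
  step 4: row=5, L[5]='b', prepend. Next row=LF[5]=2
  step 5: row=2, L[2]='b', prepend. Next row=LF[2]=1
  step 6: row=1, L[1]='d', prepend. Next row=LF[1]=4
Reversed output: dbbed$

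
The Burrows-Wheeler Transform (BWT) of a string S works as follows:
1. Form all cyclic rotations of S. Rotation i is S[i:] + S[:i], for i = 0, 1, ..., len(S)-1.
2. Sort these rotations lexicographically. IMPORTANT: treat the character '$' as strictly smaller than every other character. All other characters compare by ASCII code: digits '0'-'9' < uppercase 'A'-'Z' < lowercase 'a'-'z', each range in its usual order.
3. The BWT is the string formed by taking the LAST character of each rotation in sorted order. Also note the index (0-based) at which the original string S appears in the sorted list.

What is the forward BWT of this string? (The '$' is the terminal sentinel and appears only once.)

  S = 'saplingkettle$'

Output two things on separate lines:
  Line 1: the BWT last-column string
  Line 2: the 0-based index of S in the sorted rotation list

Answer: eslknlgtpia$te
11

Derivation:
All 14 rotations (rotation i = S[i:]+S[:i]):
  rot[0] = saplingkettle$
  rot[1] = aplingkettle$s
  rot[2] = plingkettle$sa
  rot[3] = lingkettle$sap
  rot[4] = ingkettle$sapl
  rot[5] = ngkettle$sapli
  rot[6] = gkettle$saplin
  rot[7] = kettle$sapling
  rot[8] = ettle$saplingk
  rot[9] = ttle$saplingke
  rot[10] = tle$saplingket
  rot[11] = le$saplingkett
  rot[12] = e$saplingkettl
  rot[13] = $saplingkettle
Sorted (with $ < everything):
  sorted[0] = $saplingkettle  (last char: 'e')
  sorted[1] = aplingkettle$s  (last char: 's')
  sorted[2] = e$saplingkettl  (last char: 'l')
  sorted[3] = ettle$saplingk  (last char: 'k')
  sorted[4] = gkettle$saplin  (last char: 'n')
  sorted[5] = ingkettle$sapl  (last char: 'l')
  sorted[6] = kettle$sapling  (last char: 'g')
  sorted[7] = le$saplingkett  (last char: 't')
  sorted[8] = lingkettle$sap  (last char: 'p')
  sorted[9] = ngkettle$sapli  (last char: 'i')
  sorted[10] = plingkettle$sa  (last char: 'a')
  sorted[11] = saplingkettle$  (last char: '$')
  sorted[12] = tle$saplingket  (last char: 't')
  sorted[13] = ttle$saplingke  (last char: 'e')
Last column: eslknlgtpia$te
Original string S is at sorted index 11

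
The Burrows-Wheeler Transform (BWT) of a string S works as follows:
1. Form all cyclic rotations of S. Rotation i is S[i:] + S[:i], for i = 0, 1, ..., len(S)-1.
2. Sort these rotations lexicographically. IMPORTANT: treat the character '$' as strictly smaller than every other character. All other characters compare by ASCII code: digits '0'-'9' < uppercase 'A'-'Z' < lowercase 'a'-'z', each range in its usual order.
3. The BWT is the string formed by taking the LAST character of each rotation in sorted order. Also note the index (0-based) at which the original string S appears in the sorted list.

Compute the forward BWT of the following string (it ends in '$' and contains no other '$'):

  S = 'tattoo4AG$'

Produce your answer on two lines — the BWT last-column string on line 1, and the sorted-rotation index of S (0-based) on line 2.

All 10 rotations (rotation i = S[i:]+S[:i]):
  rot[0] = tattoo4AG$
  rot[1] = attoo4AG$t
  rot[2] = ttoo4AG$ta
  rot[3] = too4AG$tat
  rot[4] = oo4AG$tatt
  rot[5] = o4AG$tatto
  rot[6] = 4AG$tattoo
  rot[7] = AG$tattoo4
  rot[8] = G$tattoo4A
  rot[9] = $tattoo4AG
Sorted (with $ < everything):
  sorted[0] = $tattoo4AG  (last char: 'G')
  sorted[1] = 4AG$tattoo  (last char: 'o')
  sorted[2] = AG$tattoo4  (last char: '4')
  sorted[3] = G$tattoo4A  (last char: 'A')
  sorted[4] = attoo4AG$t  (last char: 't')
  sorted[5] = o4AG$tatto  (last char: 'o')
  sorted[6] = oo4AG$tatt  (last char: 't')
  sorted[7] = tattoo4AG$  (last char: '$')
  sorted[8] = too4AG$tat  (last char: 't')
  sorted[9] = ttoo4AG$ta  (last char: 'a')
Last column: Go4Atot$ta
Original string S is at sorted index 7

Answer: Go4Atot$ta
7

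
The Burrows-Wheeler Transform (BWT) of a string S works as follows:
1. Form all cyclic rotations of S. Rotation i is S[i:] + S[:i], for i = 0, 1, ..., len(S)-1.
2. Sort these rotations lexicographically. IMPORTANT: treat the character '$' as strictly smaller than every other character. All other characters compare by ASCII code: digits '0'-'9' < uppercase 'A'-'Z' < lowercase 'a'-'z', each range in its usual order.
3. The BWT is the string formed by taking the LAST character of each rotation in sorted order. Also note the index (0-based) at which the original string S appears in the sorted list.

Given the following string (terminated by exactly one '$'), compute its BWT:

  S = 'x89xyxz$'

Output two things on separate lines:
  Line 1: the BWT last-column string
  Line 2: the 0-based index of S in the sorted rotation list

Answer: zx8$9yxx
3

Derivation:
All 8 rotations (rotation i = S[i:]+S[:i]):
  rot[0] = x89xyxz$
  rot[1] = 89xyxz$x
  rot[2] = 9xyxz$x8
  rot[3] = xyxz$x89
  rot[4] = yxz$x89x
  rot[5] = xz$x89xy
  rot[6] = z$x89xyx
  rot[7] = $x89xyxz
Sorted (with $ < everything):
  sorted[0] = $x89xyxz  (last char: 'z')
  sorted[1] = 89xyxz$x  (last char: 'x')
  sorted[2] = 9xyxz$x8  (last char: '8')
  sorted[3] = x89xyxz$  (last char: '$')
  sorted[4] = xyxz$x89  (last char: '9')
  sorted[5] = xz$x89xy  (last char: 'y')
  sorted[6] = yxz$x89x  (last char: 'x')
  sorted[7] = z$x89xyx  (last char: 'x')
Last column: zx8$9yxx
Original string S is at sorted index 3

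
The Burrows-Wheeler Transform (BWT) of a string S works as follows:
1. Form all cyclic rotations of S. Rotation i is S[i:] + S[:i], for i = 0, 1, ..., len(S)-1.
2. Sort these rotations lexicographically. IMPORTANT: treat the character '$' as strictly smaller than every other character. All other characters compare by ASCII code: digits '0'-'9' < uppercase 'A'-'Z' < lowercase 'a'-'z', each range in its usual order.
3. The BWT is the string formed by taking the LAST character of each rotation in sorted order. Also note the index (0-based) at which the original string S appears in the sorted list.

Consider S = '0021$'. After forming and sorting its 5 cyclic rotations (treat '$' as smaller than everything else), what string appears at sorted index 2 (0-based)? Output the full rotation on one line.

All 5 rotations (rotation i = S[i:]+S[:i]):
  rot[0] = 0021$
  rot[1] = 021$0
  rot[2] = 21$00
  rot[3] = 1$002
  rot[4] = $0021
Sorted (with $ < everything):
  sorted[0] = $0021
  sorted[1] = 0021$
  sorted[2] = 021$0
  sorted[3] = 1$002
  sorted[4] = 21$00
sorted[2] = 021$0

Answer: 021$0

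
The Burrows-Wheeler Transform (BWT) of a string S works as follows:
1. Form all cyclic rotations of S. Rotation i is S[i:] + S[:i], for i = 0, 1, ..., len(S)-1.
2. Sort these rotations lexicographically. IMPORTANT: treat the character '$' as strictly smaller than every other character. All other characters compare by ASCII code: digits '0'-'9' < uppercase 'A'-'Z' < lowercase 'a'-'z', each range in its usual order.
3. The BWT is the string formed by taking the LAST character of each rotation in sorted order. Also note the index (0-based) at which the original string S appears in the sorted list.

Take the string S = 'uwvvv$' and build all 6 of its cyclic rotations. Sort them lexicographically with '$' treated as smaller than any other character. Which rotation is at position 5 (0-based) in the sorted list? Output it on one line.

Answer: wvvv$u

Derivation:
All 6 rotations (rotation i = S[i:]+S[:i]):
  rot[0] = uwvvv$
  rot[1] = wvvv$u
  rot[2] = vvv$uw
  rot[3] = vv$uwv
  rot[4] = v$uwvv
  rot[5] = $uwvvv
Sorted (with $ < everything):
  sorted[0] = $uwvvv
  sorted[1] = uwvvv$
  sorted[2] = v$uwvv
  sorted[3] = vv$uwv
  sorted[4] = vvv$uw
  sorted[5] = wvvv$u
sorted[5] = wvvv$u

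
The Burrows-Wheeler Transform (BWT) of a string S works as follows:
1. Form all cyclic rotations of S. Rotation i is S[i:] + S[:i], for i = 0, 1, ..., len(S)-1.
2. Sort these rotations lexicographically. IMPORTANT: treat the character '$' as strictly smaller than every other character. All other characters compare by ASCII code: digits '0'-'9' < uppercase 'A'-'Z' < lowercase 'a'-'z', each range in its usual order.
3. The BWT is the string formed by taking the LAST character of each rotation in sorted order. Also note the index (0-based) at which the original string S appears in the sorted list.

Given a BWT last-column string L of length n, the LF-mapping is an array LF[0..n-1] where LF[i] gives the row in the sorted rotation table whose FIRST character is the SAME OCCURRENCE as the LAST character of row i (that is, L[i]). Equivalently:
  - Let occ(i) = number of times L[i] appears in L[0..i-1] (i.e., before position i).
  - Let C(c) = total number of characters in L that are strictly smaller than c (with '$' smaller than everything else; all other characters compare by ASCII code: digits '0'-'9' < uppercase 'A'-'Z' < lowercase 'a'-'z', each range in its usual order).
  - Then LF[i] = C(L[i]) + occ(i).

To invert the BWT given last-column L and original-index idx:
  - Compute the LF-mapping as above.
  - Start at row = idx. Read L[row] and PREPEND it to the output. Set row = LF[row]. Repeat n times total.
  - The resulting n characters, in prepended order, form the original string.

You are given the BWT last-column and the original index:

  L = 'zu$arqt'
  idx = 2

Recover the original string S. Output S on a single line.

Answer: quartz$

Derivation:
LF mapping: 6 5 0 1 3 2 4
Walk LF starting at row 2, prepending L[row]:
  step 1: row=2, L[2]='$', prepend. Next row=LF[2]=0
  step 2: row=0, L[0]='z', prepend. Next row=LF[0]=6
  step 3: row=6, L[6]='t', prepend. Next row=LF[6]=4
  step 4: row=4, L[4]='r', prepend. Next row=LF[4]=3
  step 5: row=3, L[3]='a', prepend. Next row=LF[3]=1
  step 6: row=1, L[1]='u', prepend. Next row=LF[1]=5
  step 7: row=5, L[5]='q', prepend. Next row=LF[5]=2
Reversed output: quartz$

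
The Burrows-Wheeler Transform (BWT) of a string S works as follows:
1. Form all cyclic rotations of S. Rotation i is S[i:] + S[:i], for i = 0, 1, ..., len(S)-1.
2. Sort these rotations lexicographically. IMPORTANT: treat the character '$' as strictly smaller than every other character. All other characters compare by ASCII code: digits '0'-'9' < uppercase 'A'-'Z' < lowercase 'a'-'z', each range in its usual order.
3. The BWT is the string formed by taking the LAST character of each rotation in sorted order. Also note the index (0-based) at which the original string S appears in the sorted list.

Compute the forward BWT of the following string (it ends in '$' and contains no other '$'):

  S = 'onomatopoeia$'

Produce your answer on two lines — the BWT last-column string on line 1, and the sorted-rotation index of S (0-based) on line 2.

All 13 rotations (rotation i = S[i:]+S[:i]):
  rot[0] = onomatopoeia$
  rot[1] = nomatopoeia$o
  rot[2] = omatopoeia$on
  rot[3] = matopoeia$ono
  rot[4] = atopoeia$onom
  rot[5] = topoeia$onoma
  rot[6] = opoeia$onomat
  rot[7] = poeia$onomato
  rot[8] = oeia$onomatop
  rot[9] = eia$onomatopo
  rot[10] = ia$onomatopoe
  rot[11] = a$onomatopoei
  rot[12] = $onomatopoeia
Sorted (with $ < everything):
  sorted[0] = $onomatopoeia  (last char: 'a')
  sorted[1] = a$onomatopoei  (last char: 'i')
  sorted[2] = atopoeia$onom  (last char: 'm')
  sorted[3] = eia$onomatopo  (last char: 'o')
  sorted[4] = ia$onomatopoe  (last char: 'e')
  sorted[5] = matopoeia$ono  (last char: 'o')
  sorted[6] = nomatopoeia$o  (last char: 'o')
  sorted[7] = oeia$onomatop  (last char: 'p')
  sorted[8] = omatopoeia$on  (last char: 'n')
  sorted[9] = onomatopoeia$  (last char: '$')
  sorted[10] = opoeia$onomat  (last char: 't')
  sorted[11] = poeia$onomato  (last char: 'o')
  sorted[12] = topoeia$onoma  (last char: 'a')
Last column: aimoeoopn$toa
Original string S is at sorted index 9

Answer: aimoeoopn$toa
9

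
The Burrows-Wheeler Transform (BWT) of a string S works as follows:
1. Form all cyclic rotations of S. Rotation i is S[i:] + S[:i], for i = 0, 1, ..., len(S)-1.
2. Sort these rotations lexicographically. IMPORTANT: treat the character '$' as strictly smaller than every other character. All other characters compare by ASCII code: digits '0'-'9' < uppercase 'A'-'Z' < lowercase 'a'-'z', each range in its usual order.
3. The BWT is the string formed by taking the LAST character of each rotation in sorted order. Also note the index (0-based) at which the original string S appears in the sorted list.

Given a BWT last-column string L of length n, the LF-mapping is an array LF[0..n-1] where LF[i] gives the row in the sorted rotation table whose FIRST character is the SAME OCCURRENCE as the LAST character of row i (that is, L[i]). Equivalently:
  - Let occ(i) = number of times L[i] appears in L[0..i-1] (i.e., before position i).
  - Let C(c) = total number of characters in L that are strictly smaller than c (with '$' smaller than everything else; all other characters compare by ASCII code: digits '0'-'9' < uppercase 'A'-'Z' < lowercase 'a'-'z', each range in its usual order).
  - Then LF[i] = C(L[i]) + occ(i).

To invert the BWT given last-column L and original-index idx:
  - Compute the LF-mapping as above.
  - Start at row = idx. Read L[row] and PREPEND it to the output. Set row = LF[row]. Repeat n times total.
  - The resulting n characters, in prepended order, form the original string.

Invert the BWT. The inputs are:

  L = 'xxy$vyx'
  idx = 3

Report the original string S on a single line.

LF mapping: 2 3 5 0 1 6 4
Walk LF starting at row 3, prepending L[row]:
  step 1: row=3, L[3]='$', prepend. Next row=LF[3]=0
  step 2: row=0, L[0]='x', prepend. Next row=LF[0]=2
  step 3: row=2, L[2]='y', prepend. Next row=LF[2]=5
  step 4: row=5, L[5]='y', prepend. Next row=LF[5]=6
  step 5: row=6, L[6]='x', prepend. Next row=LF[6]=4
  step 6: row=4, L[4]='v', prepend. Next row=LF[4]=1
  step 7: row=1, L[1]='x', prepend. Next row=LF[1]=3
Reversed output: xvxyyx$

Answer: xvxyyx$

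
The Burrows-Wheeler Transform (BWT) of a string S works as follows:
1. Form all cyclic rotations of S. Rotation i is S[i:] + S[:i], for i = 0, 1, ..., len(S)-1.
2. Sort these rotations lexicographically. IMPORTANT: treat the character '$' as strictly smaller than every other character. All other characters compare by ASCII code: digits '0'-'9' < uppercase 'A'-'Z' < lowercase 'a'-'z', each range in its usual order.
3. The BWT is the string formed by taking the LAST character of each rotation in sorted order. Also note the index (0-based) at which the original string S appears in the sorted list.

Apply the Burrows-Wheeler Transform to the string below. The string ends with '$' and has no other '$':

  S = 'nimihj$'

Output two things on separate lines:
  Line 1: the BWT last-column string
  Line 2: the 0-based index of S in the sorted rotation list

Answer: jimnhi$
6

Derivation:
All 7 rotations (rotation i = S[i:]+S[:i]):
  rot[0] = nimihj$
  rot[1] = imihj$n
  rot[2] = mihj$ni
  rot[3] = ihj$nim
  rot[4] = hj$nimi
  rot[5] = j$nimih
  rot[6] = $nimihj
Sorted (with $ < everything):
  sorted[0] = $nimihj  (last char: 'j')
  sorted[1] = hj$nimi  (last char: 'i')
  sorted[2] = ihj$nim  (last char: 'm')
  sorted[3] = imihj$n  (last char: 'n')
  sorted[4] = j$nimih  (last char: 'h')
  sorted[5] = mihj$ni  (last char: 'i')
  sorted[6] = nimihj$  (last char: '$')
Last column: jimnhi$
Original string S is at sorted index 6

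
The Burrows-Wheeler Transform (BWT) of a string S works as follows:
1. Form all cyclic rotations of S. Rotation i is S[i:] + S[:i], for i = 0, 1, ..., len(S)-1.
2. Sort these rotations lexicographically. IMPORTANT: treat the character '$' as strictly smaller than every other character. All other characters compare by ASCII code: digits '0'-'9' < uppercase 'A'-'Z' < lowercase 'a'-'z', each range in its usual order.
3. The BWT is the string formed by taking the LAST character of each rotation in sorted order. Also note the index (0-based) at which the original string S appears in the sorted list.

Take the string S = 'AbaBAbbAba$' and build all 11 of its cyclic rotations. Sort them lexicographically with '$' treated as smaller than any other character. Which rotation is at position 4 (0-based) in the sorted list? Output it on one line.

All 11 rotations (rotation i = S[i:]+S[:i]):
  rot[0] = AbaBAbbAba$
  rot[1] = baBAbbAba$A
  rot[2] = aBAbbAba$Ab
  rot[3] = BAbbAba$Aba
  rot[4] = AbbAba$AbaB
  rot[5] = bbAba$AbaBA
  rot[6] = bAba$AbaBAb
  rot[7] = Aba$AbaBAbb
  rot[8] = ba$AbaBAbbA
  rot[9] = a$AbaBAbbAb
  rot[10] = $AbaBAbbAba
Sorted (with $ < everything):
  sorted[0] = $AbaBAbbAba
  sorted[1] = Aba$AbaBAbb
  sorted[2] = AbaBAbbAba$
  sorted[3] = AbbAba$AbaB
  sorted[4] = BAbbAba$Aba
  sorted[5] = a$AbaBAbbAb
  sorted[6] = aBAbbAba$Ab
  sorted[7] = bAba$AbaBAb
  sorted[8] = ba$AbaBAbbA
  sorted[9] = baBAbbAba$A
  sorted[10] = bbAba$AbaBA
sorted[4] = BAbbAba$Aba

Answer: BAbbAba$Aba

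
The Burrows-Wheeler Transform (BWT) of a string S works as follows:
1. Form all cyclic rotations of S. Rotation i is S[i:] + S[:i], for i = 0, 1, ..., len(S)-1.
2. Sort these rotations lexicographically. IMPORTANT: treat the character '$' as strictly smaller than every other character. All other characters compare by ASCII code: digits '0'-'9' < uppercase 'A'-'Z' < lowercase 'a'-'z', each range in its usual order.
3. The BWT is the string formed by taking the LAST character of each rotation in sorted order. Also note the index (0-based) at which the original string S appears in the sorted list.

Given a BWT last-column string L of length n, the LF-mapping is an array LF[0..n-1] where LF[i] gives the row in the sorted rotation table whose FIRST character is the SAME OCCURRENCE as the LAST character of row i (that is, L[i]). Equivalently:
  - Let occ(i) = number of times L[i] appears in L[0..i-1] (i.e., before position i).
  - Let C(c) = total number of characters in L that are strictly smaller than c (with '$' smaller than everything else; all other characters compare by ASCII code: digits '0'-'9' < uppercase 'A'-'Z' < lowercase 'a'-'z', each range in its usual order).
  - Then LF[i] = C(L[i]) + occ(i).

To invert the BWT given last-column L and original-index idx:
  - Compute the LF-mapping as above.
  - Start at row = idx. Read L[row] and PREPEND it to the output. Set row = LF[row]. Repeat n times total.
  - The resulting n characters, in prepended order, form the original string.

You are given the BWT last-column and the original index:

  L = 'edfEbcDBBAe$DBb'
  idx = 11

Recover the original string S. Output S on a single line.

Answer: dAbfBEBbBecDDe$

Derivation:
LF mapping: 12 11 14 7 8 10 5 2 3 1 13 0 6 4 9
Walk LF starting at row 11, prepending L[row]:
  step 1: row=11, L[11]='$', prepend. Next row=LF[11]=0
  step 2: row=0, L[0]='e', prepend. Next row=LF[0]=12
  step 3: row=12, L[12]='D', prepend. Next row=LF[12]=6
  step 4: row=6, L[6]='D', prepend. Next row=LF[6]=5
  step 5: row=5, L[5]='c', prepend. Next row=LF[5]=10
  step 6: row=10, L[10]='e', prepend. Next row=LF[10]=13
  step 7: row=13, L[13]='B', prepend. Next row=LF[13]=4
  step 8: row=4, L[4]='b', prepend. Next row=LF[4]=8
  step 9: row=8, L[8]='B', prepend. Next row=LF[8]=3
  step 10: row=3, L[3]='E', prepend. Next row=LF[3]=7
  step 11: row=7, L[7]='B', prepend. Next row=LF[7]=2
  step 12: row=2, L[2]='f', prepend. Next row=LF[2]=14
  step 13: row=14, L[14]='b', prepend. Next row=LF[14]=9
  step 14: row=9, L[9]='A', prepend. Next row=LF[9]=1
  step 15: row=1, L[1]='d', prepend. Next row=LF[1]=11
Reversed output: dAbfBEBbBecDDe$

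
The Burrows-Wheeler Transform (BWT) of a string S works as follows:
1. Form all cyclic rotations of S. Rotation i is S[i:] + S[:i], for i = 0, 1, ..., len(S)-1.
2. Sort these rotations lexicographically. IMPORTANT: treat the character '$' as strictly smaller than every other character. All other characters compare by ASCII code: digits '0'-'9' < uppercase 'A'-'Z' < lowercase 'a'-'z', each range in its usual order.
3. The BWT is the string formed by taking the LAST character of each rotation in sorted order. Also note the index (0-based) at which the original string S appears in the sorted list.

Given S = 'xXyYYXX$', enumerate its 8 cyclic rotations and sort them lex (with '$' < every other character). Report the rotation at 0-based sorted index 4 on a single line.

All 8 rotations (rotation i = S[i:]+S[:i]):
  rot[0] = xXyYYXX$
  rot[1] = XyYYXX$x
  rot[2] = yYYXX$xX
  rot[3] = YYXX$xXy
  rot[4] = YXX$xXyY
  rot[5] = XX$xXyYY
  rot[6] = X$xXyYYX
  rot[7] = $xXyYYXX
Sorted (with $ < everything):
  sorted[0] = $xXyYYXX
  sorted[1] = X$xXyYYX
  sorted[2] = XX$xXyYY
  sorted[3] = XyYYXX$x
  sorted[4] = YXX$xXyY
  sorted[5] = YYXX$xXy
  sorted[6] = xXyYYXX$
  sorted[7] = yYYXX$xX
sorted[4] = YXX$xXyY

Answer: YXX$xXyY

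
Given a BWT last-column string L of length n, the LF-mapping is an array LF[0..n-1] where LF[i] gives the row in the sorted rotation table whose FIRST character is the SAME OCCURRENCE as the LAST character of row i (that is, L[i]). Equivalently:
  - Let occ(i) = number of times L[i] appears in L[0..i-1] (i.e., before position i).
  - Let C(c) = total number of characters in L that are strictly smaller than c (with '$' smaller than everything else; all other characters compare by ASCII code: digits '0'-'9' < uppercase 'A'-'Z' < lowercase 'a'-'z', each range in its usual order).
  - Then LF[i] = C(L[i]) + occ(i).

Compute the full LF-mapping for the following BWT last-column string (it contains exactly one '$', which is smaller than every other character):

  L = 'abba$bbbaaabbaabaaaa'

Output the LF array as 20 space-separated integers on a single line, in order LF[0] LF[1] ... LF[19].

Char counts: '$':1, 'a':11, 'b':8
C (first-col start): C('$')=0, C('a')=1, C('b')=12
L[0]='a': occ=0, LF[0]=C('a')+0=1+0=1
L[1]='b': occ=0, LF[1]=C('b')+0=12+0=12
L[2]='b': occ=1, LF[2]=C('b')+1=12+1=13
L[3]='a': occ=1, LF[3]=C('a')+1=1+1=2
L[4]='$': occ=0, LF[4]=C('$')+0=0+0=0
L[5]='b': occ=2, LF[5]=C('b')+2=12+2=14
L[6]='b': occ=3, LF[6]=C('b')+3=12+3=15
L[7]='b': occ=4, LF[7]=C('b')+4=12+4=16
L[8]='a': occ=2, LF[8]=C('a')+2=1+2=3
L[9]='a': occ=3, LF[9]=C('a')+3=1+3=4
L[10]='a': occ=4, LF[10]=C('a')+4=1+4=5
L[11]='b': occ=5, LF[11]=C('b')+5=12+5=17
L[12]='b': occ=6, LF[12]=C('b')+6=12+6=18
L[13]='a': occ=5, LF[13]=C('a')+5=1+5=6
L[14]='a': occ=6, LF[14]=C('a')+6=1+6=7
L[15]='b': occ=7, LF[15]=C('b')+7=12+7=19
L[16]='a': occ=7, LF[16]=C('a')+7=1+7=8
L[17]='a': occ=8, LF[17]=C('a')+8=1+8=9
L[18]='a': occ=9, LF[18]=C('a')+9=1+9=10
L[19]='a': occ=10, LF[19]=C('a')+10=1+10=11

Answer: 1 12 13 2 0 14 15 16 3 4 5 17 18 6 7 19 8 9 10 11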